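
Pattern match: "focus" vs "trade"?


Pattern of "focus": [0, 1, 2, 3, 4]
Pattern of "trade": [0, 1, 2, 3, 4]
Patterns match
Same pattern = Yes


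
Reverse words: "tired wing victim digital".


Original: "tired wing victim digital"
Words (1..n): tired | wing | victim | digital
Reversed (n..1): digital | victim | wing | tired
Result = "digital victim wing tired"


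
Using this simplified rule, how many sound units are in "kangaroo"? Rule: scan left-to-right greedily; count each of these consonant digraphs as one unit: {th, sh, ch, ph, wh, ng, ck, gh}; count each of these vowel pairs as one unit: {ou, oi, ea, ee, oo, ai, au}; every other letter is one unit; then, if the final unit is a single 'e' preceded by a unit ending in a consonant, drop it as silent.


Word: "kangaroo" (8 letters)
Left-to-right scan:
  1. 'k' (letter)
  2. 'a' (letter)
  3. 'ng' (digraph)
  4. 'a' (letter)
  5. 'r' (letter)
  6. 'oo' (vowel-pair)
Units from scan: 6
Sound units = 6 units


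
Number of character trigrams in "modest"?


Word: "modest" (length 6)
Number of 3-grams = length - 3 + 1 = 6 - 3 + 1
= 4


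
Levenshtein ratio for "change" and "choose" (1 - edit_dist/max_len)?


Word 1: "change" (length 6)
Word 2: "choose" (length 6)
One optimal edit sequence:
  1. keep 'c'
  2. keep 'h'
  3. substitute 'a' -> 'o'  (+1)
  4. substitute 'n' -> 'o'  (+1)
  5. substitute 'g' -> 's'  (+1)
  6. keep 'e'
Edit distance = 3
Max length = max(6, 6) = 6
Similarity = 1 - 3/6
= 0.5000


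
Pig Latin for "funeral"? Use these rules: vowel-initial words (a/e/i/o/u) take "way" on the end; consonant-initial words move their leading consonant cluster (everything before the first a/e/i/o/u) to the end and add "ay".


Word: "funeral"
Starts with consonant(s) → move to end, add 'ay'
Consonant cluster: "f"
Pig Latin = "uneralfay"


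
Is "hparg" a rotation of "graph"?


Word: "graph", Candidate: "hparg"
Method: check if candidate is substring of word+word
"graphgraph" contains "hparg"? No
Is rotation = No


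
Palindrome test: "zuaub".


Word: "zuaub"
Reversed: "buauz"
Forward == Backward? zuaub != buauz
Palindrome = No


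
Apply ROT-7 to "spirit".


Word: "spirit"
Shift: 7
Each letter → (letter + shift) mod 26:
  's' (18) + 7 = 25 → 'z'
  'p' (15) + 7 = 22 → 'w'
  'i' (8) + 7 = 15 → 'p'
  'r' (17) + 7 = 24 → 'y'
  'i' (8) + 7 = 15 → 'p'
  't' (19) + 7 = 0 → 'a'
Result = "zwpypa"


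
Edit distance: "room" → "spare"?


Word 1: "room" (length 4)
Word 2: "spare" (length 5)
One optimal edit sequence (insert/delete/substitute each cost 1):
  1. insert 's'  (+1)
  2. substitute 'r' -> 'p'  (+1)
  3. substitute 'o' -> 'a'  (+1)
  4. substitute 'o' -> 'r'  (+1)
  5. substitute 'm' -> 'e'  (+1)
Total edit operations: 5
Edit distance = 5


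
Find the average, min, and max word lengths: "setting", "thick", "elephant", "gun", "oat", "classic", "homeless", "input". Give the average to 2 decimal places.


Lengths: "setting"=7, "thick"=5, "elephant"=8, "gun"=3, "oat"=3, "classic"=7, "homeless"=8, "input"=5
Sum = 46, Count = 8
Average = 46/8 = 5.75
= avg=5.75, min=3, max=8


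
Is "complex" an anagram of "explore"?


Word 1: "explore" → sorted: eeloprx
Word 2: "complex" → sorted: celmopx
Same letters? eeloprx != celmopx
Anagram = No


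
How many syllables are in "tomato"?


Word: "tomato"
Syllable breakdown: to | ma | to
Counting: 3 parts
= 3 syllables


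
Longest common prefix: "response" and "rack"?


Word 1: "response"
Word 2: "rack"
Comparing from start:
  Pos 0: 'r' == 'r'
  Pos 1: 'e' != 'a' (stop)
LCP = "r" (length 1)


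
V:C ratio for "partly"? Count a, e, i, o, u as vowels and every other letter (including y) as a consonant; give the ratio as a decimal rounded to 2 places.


Word: "partly"
Vowels (a,e,i,o,u): 1
Consonants: 5
Ratio = 1/5
= 0.20


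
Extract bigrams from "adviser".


Word: "adviser" (length 7)
Number of bigrams = 7 - 2 + 1 = 6
  Position 0: "ad"
  Position 1: "dv"
  Position 2: "vi"
  Position 3: "is"
  Position 4: "se"
  Position 5: "er"
Bigrams = "ad", "dv", "vi", "is", "se", "er"


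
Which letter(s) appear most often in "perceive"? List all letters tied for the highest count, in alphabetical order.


Word: "perceive"
Letter counts:
  'c': 1
  'e': 3
  'i': 1
  'p': 1
  'r': 1
  'v': 1
Maximum count = 3
Most frequent = 'e' (3 times each)


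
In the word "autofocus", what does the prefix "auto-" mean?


Prefix: auto-
Example: autofocus = auto- + focus
Meaning = self


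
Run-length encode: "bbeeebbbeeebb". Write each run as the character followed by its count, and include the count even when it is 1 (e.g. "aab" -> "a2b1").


String: "bbeeebbbeeebb"
Scanning for consecutive runs:
  'b' x 2
  'e' x 3
  'b' x 3
  'e' x 3
  'b' x 2
RLE = "b2e3b3e3b2"


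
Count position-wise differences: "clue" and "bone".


Comparing character by character (same length = 4):
  Pos 0: 'c' vs 'b' !=
  Pos 1: 'l' vs 'o' !=
  Pos 2: 'u' vs 'n' !=
  Pos 3: 'e' vs 'e' =
Hamming distance = 3


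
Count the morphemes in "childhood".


Word: "childhood"
Morphemes: child | -hood
Each morpheme carries meaning
= 2 morphemes


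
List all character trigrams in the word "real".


Word: "real" (length 4)
Number of trigrams = 4 - 3 + 1 = 2
  Position 0: "rea"
  Position 1: "eal"
Trigrams = "rea", "eal"


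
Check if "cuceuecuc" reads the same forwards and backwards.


Word: "cuceuecuc"
Reversed: "cuceuecuc"
Forward == Backward? cuceuecuc == cuceuecuc
Palindrome = Yes


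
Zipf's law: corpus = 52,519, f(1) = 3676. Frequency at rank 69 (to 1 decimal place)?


Zipf's law: f(r) = f(1) / r
f(1) = 3676
f(69) = 3676 / 69
= 53.3 occurrences


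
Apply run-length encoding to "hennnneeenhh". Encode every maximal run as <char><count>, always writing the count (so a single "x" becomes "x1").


String: "hennnneeenhh"
Scanning for consecutive runs:
  'h' x 1
  'e' x 1
  'n' x 4
  'e' x 3
  'n' x 1
  'h' x 2
RLE = "h1e1n4e3n1h2"


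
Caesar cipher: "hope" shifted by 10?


Word: "hope"
Shift: 10
Each letter → (letter + shift) mod 26:
  'h' (7) + 10 = 17 → 'r'
  'o' (14) + 10 = 24 → 'y'
  'p' (15) + 10 = 25 → 'z'
  'e' (4) + 10 = 14 → 'o'
Result = "ryzo"


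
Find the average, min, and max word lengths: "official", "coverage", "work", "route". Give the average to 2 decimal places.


Lengths: "official"=8, "coverage"=8, "work"=4, "route"=5
Sum = 25, Count = 4
Average = 25/4 = 6.25
= avg=6.25, min=4, max=8


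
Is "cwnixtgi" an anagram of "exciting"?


Word 1: "exciting" → sorted: cegiintx
Word 2: "cwnixtgi" → sorted: cgiintwx
Same letters? cegiintx != cgiintwx
Anagram = No


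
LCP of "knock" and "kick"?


Word 1: "knock"
Word 2: "kick"
Comparing from start:
  Pos 0: 'k' == 'k'
  Pos 1: 'n' != 'i' (stop)
LCP = "k" (length 1)


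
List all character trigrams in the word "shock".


Word: "shock" (length 5)
Number of trigrams = 5 - 3 + 1 = 3
  Position 0: "sho"
  Position 1: "hoc"
  Position 2: "ock"
Trigrams = "sho", "hoc", "ock"


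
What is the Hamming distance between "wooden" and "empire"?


Comparing character by character (same length = 6):
  Pos 0: 'w' vs 'e' !=
  Pos 1: 'o' vs 'm' !=
  Pos 2: 'o' vs 'p' !=
  Pos 3: 'd' vs 'i' !=
  Pos 4: 'e' vs 'r' !=
  Pos 5: 'n' vs 'e' !=
Hamming distance = 6


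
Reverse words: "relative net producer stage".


Original: "relative net producer stage"
Words (1..n): relative | net | producer | stage
Reversed (n..1): stage | producer | net | relative
Result = "stage producer net relative"


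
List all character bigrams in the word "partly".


Word: "partly" (length 6)
Number of bigrams = 6 - 2 + 1 = 5
  Position 0: "pa"
  Position 1: "ar"
  Position 2: "rt"
  Position 3: "tl"
  Position 4: "ly"
Bigrams = "pa", "ar", "rt", "tl", "ly"


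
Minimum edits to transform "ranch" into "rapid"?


Word 1: "ranch" (length 5)
Word 2: "rapid" (length 5)
One optimal edit sequence (insert/delete/substitute each cost 1):
  1. keep 'r'
  2. keep 'a'
  3. substitute 'n' -> 'p'  (+1)
  4. substitute 'c' -> 'i'  (+1)
  5. substitute 'h' -> 'd'  (+1)
Total edit operations: 3
Edit distance = 3


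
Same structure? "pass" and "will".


Pattern of "pass": [0, 1, 2, 2]
Pattern of "will": [0, 1, 2, 2]
Patterns match
Same pattern = Yes


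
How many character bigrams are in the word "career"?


Word: "career" (length 6)
Number of 2-grams = length - 2 + 1 = 6 - 2 + 1
= 5


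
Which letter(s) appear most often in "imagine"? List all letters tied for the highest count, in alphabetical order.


Word: "imagine"
Letter counts:
  'a': 1
  'e': 1
  'g': 1
  'i': 2
  'm': 1
  'n': 1
Maximum count = 2
Most frequent = 'i' (2 times each)


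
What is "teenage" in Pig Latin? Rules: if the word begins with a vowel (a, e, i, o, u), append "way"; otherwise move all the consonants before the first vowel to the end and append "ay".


Word: "teenage"
Starts with consonant(s) → move to end, add 'ay'
Consonant cluster: "t"
Pig Latin = "eenagetay"


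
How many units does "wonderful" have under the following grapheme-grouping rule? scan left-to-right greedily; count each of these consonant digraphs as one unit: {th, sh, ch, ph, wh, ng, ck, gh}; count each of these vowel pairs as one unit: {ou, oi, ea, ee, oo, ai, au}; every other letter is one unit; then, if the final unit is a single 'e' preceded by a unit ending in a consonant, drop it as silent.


Word: "wonderful" (9 letters)
Left-to-right scan:
  (1) 'w' (letter)
  (2) 'o' (letter)
  (3) 'n' (letter)
  (4) 'd' (letter)
  (5) 'e' (letter)
  (6) 'r' (letter)
  (7) 'f' (letter)
  (8) 'u' (letter)
  (9) 'l' (letter)
Units from scan: 9
Sound units = 9 units


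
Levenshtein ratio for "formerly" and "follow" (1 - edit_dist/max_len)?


Word 1: "formerly" (length 8)
Word 2: "follow" (length 6)
One optimal edit sequence:
  1. keep 'f'
  2. keep 'o'
  3. delete 'r'  (+1)
  4. delete 'm'  (+1)
  5. substitute 'e' -> 'l'  (+1)
  6. substitute 'r' -> 'l'  (+1)
  7. substitute 'l' -> 'o'  (+1)
  8. substitute 'y' -> 'w'  (+1)
Edit distance = 6
Max length = max(8, 6) = 8
Similarity = 1 - 6/8
= 0.2500


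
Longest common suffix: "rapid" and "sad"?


Word 1: "rapid"
Word 2: "sad"
Comparing from end:
  Pos -1: 'd' == 'd'
  Pos -2: 'i' != 'a' (stop)
LCS = "d" (length 1)


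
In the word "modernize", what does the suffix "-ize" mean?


Suffix: -ize
Example: modernize = modern + -ize
Meaning = to make


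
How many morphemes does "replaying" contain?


Word: "replaying"
Morphemes: re- | play | -ing
Each morpheme carries meaning
= 3 morphemes


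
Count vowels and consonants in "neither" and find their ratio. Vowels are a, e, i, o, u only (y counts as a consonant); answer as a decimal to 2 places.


Word: "neither"
Vowels (a,e,i,o,u): 3
Consonants: 4
Ratio = 3/4
= 0.75


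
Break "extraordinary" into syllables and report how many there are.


Word: "extraordinary"
Syllable breakdown: ex-traor-di-nar-y
Counting: 5 parts
= 5 syllables


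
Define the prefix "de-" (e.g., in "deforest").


Prefix: de-
Example: deforest (de- + forest)
Meaning = remove / reverse


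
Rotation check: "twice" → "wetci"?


Word: "twice", Candidate: "wetci"
Method: check if candidate is substring of word+word
"twicetwice" contains "wetci"? No
Is rotation = No


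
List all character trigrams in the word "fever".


Word: "fever" (length 5)
Number of trigrams = 5 - 3 + 1 = 3
  Position 0: "fev"
  Position 1: "eve"
  Position 2: "ver"
Trigrams = "fev", "eve", "ver"


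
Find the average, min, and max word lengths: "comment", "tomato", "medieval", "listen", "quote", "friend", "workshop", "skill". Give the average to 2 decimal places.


Lengths: "comment"=7, "tomato"=6, "medieval"=8, "listen"=6, "quote"=5, "friend"=6, "workshop"=8, "skill"=5
Sum = 51, Count = 8
Average = 51/8 = 6.38
= avg=6.38, min=5, max=8


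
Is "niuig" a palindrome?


Word: "niuig"
Reversed: "giuin"
Forward == Backward? niuig != giuin
Palindrome = No


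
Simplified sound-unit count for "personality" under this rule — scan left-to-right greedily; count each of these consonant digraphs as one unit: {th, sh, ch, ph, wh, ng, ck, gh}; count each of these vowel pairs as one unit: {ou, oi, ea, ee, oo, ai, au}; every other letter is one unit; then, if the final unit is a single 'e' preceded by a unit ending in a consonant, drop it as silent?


Word: "personality" (11 letters)
Left-to-right scan:
  (1) 'p' (letter)
  (2) 'e' (letter)
  (3) 'r' (letter)
  (4) 's' (letter)
  (5) 'o' (letter)
  (6) 'n' (letter)
  (7) 'a' (letter)
  (8) 'l' (letter)
  (9) 'i' (letter)
  (10) 't' (letter)
  (11) 'y' (letter)
Units from scan: 11
Sound units = 11 units


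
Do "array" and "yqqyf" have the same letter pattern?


Pattern of "array": [0, 1, 1, 0, 2]
Pattern of "yqqyf": [0, 1, 1, 0, 2]
Patterns match
Same pattern = Yes


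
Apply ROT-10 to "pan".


Word: "pan"
Shift: 10
Each letter → (letter + shift) mod 26:
  'p' (15) + 10 = 25 → 'z'
  'a' (0) + 10 = 10 → 'k'
  'n' (13) + 10 = 23 → 'x'
Result = "zkx"


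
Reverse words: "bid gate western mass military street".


Original: "bid gate western mass military street"
Words (1..n): bid | gate | western | mass | military | street
Reversed (n..1): street | military | mass | western | gate | bid
Result = "street military mass western gate bid"


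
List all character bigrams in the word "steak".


Word: "steak" (length 5)
Number of bigrams = 5 - 2 + 1 = 4
  Position 0: "st"
  Position 1: "te"
  Position 2: "ea"
  Position 3: "ak"
Bigrams = "st", "te", "ea", "ak"


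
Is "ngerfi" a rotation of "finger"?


Word: "finger", Candidate: "ngerfi"
Method: check if candidate is substring of word+word
"fingerfinger" contains "ngerfi"? Yes
Is rotation = Yes


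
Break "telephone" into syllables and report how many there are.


Word: "telephone"
Syllable breakdown: tel | e | phone
Counting: 3 parts
= 3 syllables


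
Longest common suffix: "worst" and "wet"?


Word 1: "worst"
Word 2: "wet"
Comparing from end:
  Pos -1: 't' == 't'
  Pos -2: 's' != 'e' (stop)
LCS = "t" (length 1)


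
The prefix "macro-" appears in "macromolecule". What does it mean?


Prefix: macro-
As in: macromolecule -> macro- + molecule
Meaning = large


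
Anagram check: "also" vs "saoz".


Word 1: "also" → sorted: alos
Word 2: "saoz" → sorted: aosz
Same letters? alos != aosz
Anagram = No


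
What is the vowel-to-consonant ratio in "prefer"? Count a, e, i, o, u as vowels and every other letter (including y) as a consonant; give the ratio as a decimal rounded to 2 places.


Word: "prefer"
Vowels (a,e,i,o,u): 2
Consonants: 4
Ratio = 2/4
= 0.50


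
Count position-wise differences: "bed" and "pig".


Comparing character by character (same length = 3):
  Pos 0: 'b' vs 'p' !=
  Pos 1: 'e' vs 'i' !=
  Pos 2: 'd' vs 'g' !=
Hamming distance = 3


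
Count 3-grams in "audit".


Word: "audit" (length 5)
Number of 3-grams = length - 3 + 1 = 5 - 3 + 1
= 3


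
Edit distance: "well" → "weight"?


Word 1: "well" (length 4)
Word 2: "weight" (length 6)
One optimal edit sequence (insert/delete/substitute each cost 1):
  1. keep 'w'
  2. keep 'e'
  3. insert 'i'  (+1)
  4. insert 'g'  (+1)
  5. substitute 'l' -> 'h'  (+1)
  6. substitute 'l' -> 't'  (+1)
Total edit operations: 4
Edit distance = 4


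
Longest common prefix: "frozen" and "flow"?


Word 1: "frozen"
Word 2: "flow"
Comparing from start:
  Pos 0: 'f' == 'f'
  Pos 1: 'r' != 'l' (stop)
LCP = "f" (length 1)


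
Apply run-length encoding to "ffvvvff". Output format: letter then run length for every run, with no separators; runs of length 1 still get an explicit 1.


String: "ffvvvff"
Scanning for consecutive runs:
  'f' x 2
  'v' x 3
  'f' x 2
RLE = "f2v3f2"


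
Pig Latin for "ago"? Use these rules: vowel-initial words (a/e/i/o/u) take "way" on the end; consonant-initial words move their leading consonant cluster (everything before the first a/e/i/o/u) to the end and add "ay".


Word: "ago"
Starts with vowel → add 'way'
Pig Latin = "agoway"


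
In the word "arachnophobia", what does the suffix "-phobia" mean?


Suffix: -phobia
Example: arachnophobia (arachno- + -phobia)
Meaning = fear of


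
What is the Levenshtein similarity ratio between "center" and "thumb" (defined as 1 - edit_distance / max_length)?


Word 1: "center" (length 6)
Word 2: "thumb" (length 5)
One optimal edit sequence:
  1. delete 'c'  (+1)
  2. substitute 'e' -> 't'  (+1)
  3. substitute 'n' -> 'h'  (+1)
  4. substitute 't' -> 'u'  (+1)
  5. substitute 'e' -> 'm'  (+1)
  6. substitute 'r' -> 'b'  (+1)
Edit distance = 6
Max length = max(6, 5) = 6
Similarity = 1 - 6/6
= 0.0000


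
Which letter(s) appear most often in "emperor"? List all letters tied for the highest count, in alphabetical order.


Word: "emperor"
Letter counts:
  'e': 2
  'm': 1
  'o': 1
  'p': 1
  'r': 2
Maximum count = 2
Most frequent = 'e', 'r' (2 times each)


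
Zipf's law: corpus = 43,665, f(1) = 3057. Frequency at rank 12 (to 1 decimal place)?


Zipf's law: f(r) = f(1) / r
f(1) = 3057
f(12) = 3057 / 12
= 254.8 occurrences


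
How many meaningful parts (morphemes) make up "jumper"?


Word: "jumper"
Morphemes: jump | -er
Each morpheme carries meaning
= 2 morphemes


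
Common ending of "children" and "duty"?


Word 1: "children"
Word 2: "duty"
Comparing from end:
  Pos -1: 'n' != 'y' (stop)
LCS = "" (length 0)


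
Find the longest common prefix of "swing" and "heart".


Word 1: "swing"
Word 2: "heart"
Comparing from start:
  Pos 0: 's' != 'h' (stop)
LCP = "" (length 0)


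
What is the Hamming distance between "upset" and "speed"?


Comparing character by character (same length = 5):
  Pos 0: 'u' vs 's' !=
  Pos 1: 'p' vs 'p' =
  Pos 2: 's' vs 'e' !=
  Pos 3: 'e' vs 'e' =
  Pos 4: 't' vs 'd' !=
Hamming distance = 3


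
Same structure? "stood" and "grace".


Pattern of "stood": [0, 1, 2, 2, 3]
Pattern of "grace": [0, 1, 2, 3, 4]
Patterns do not match
Same pattern = No


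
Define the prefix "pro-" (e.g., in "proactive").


Prefix: pro-
Example: proactive (pro- + active)
Meaning = forward / in favor of


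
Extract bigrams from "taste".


Word: "taste" (length 5)
Number of bigrams = 5 - 2 + 1 = 4
  Position 0: "ta"
  Position 1: "as"
  Position 2: "st"
  Position 3: "te"
Bigrams = "ta", "as", "st", "te"


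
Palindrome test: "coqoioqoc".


Word: "coqoioqoc"
Reversed: "coqoioqoc"
Forward == Backward? coqoioqoc == coqoioqoc
Palindrome = Yes


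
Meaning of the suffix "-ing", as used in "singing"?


Suffix: -ing
As in: singing -> sing + -ing
Meaning = present participle


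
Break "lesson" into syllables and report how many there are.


Word: "lesson"
Syllable breakdown: les / son
Counting: 2 parts
= 2 syllables


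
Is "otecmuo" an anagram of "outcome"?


Word 1: "outcome" → sorted: cemootu
Word 2: "otecmuo" → sorted: cemootu
Same letters? cemootu == cemootu
Anagram = Yes


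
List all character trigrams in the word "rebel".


Word: "rebel" (length 5)
Number of trigrams = 5 - 3 + 1 = 3
  Position 0: "reb"
  Position 1: "ebe"
  Position 2: "bel"
Trigrams = "reb", "ebe", "bel"


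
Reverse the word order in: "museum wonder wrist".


Original: "museum wonder wrist"
Words (1..n): museum | wonder | wrist
Reversed (n..1): wrist | wonder | museum
Result = "wrist wonder museum"


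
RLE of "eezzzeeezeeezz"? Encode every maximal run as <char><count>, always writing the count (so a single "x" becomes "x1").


String: "eezzzeeezeeezz"
Scanning for consecutive runs:
  'e' x 2
  'z' x 3
  'e' x 3
  'z' x 1
  'e' x 3
  'z' x 2
RLE = "e2z3e3z1e3z2"


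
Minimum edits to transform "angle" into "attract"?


Word 1: "angle" (length 5)
Word 2: "attract" (length 7)
One optimal edit sequence (insert/delete/substitute each cost 1):
  1. keep 'a'
  2. insert 't'  (+1)
  3. insert 't'  (+1)
  4. substitute 'n' -> 'r'  (+1)
  5. substitute 'g' -> 'a'  (+1)
  6. substitute 'l' -> 'c'  (+1)
  7. substitute 'e' -> 't'  (+1)
Total edit operations: 6
Edit distance = 6


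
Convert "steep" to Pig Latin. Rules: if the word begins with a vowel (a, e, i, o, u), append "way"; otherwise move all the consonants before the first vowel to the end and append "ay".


Word: "steep"
Starts with consonant(s) → move to end, add 'ay'
Consonant cluster: "st"
Pig Latin = "eepstay"


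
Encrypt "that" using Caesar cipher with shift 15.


Word: "that"
Shift: 15
Each letter → (letter + shift) mod 26:
  't' (19) + 15 = 8 → 'i'
  'h' (7) + 15 = 22 → 'w'
  'a' (0) + 15 = 15 → 'p'
  't' (19) + 15 = 8 → 'i'
Result = "iwpi"


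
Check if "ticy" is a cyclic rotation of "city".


Word: "city", Candidate: "ticy"
Method: check if candidate is substring of word+word
"citycity" contains "ticy"? No
Is rotation = No


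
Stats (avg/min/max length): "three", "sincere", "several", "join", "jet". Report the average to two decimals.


Lengths: "three"=5, "sincere"=7, "several"=7, "join"=4, "jet"=3
Sum = 26, Count = 5
Average = 26/5 = 5.20
= avg=5.20, min=3, max=7


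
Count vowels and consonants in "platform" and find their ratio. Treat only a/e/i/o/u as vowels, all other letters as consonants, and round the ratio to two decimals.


Word: "platform"
Vowels (a,e,i,o,u): 2
Consonants: 6
Ratio = 2/6
= 0.33


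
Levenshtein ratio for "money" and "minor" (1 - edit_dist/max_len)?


Word 1: "money" (length 5)
Word 2: "minor" (length 5)
One optimal edit sequence:
  1. keep 'm'
  2. substitute 'o' -> 'i'  (+1)
  3. keep 'n'
  4. substitute 'e' -> 'o'  (+1)
  5. substitute 'y' -> 'r'  (+1)
Edit distance = 3
Max length = max(5, 5) = 5
Similarity = 1 - 3/5
= 0.4000


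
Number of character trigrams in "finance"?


Word: "finance" (length 7)
Number of 3-grams = length - 3 + 1 = 7 - 3 + 1
= 5


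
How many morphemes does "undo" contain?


Word: "undo"
Morphemes: un- + do
Each morpheme carries meaning
= 2 morphemes


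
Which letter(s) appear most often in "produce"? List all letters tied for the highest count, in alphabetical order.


Word: "produce"
Letter counts:
  'c': 1
  'd': 1
  'e': 1
  'o': 1
  'p': 1
  'r': 1
  'u': 1
Maximum count = 1
Most frequent = 'c', 'd', 'e', 'o', 'p', 'r', 'u' (1 time each)


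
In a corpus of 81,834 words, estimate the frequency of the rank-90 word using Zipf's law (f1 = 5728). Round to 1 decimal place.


Zipf's law: f(r) = f(1) / r
f(1) = 5728
f(90) = 5728 / 90
= 63.6 occurrences


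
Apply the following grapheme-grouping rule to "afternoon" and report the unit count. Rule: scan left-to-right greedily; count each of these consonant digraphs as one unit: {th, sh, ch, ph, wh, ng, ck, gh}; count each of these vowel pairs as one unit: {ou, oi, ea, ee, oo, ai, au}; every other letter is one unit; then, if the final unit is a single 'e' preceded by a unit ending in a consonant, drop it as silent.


Word: "afternoon" (9 letters)
Left-to-right scan:
  (1) 'a' (letter)
  (2) 'f' (letter)
  (3) 't' (letter)
  (4) 'e' (letter)
  (5) 'r' (letter)
  (6) 'n' (letter)
  (7) 'oo' (vowel-pair)
  (8) 'n' (letter)
Units from scan: 8
Sound units = 8 units


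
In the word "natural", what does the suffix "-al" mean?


Suffix: -al
Example: natural = nature + -al, with a spelling change
Meaning = relating to


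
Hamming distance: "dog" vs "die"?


Comparing character by character (same length = 3):
  Pos 0: 'd' vs 'd' =
  Pos 1: 'o' vs 'i' !=
  Pos 2: 'g' vs 'e' !=
Hamming distance = 2


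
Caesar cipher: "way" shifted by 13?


Word: "way"
Shift: 13
Each letter → (letter + shift) mod 26:
  'w' (22) + 13 = 9 → 'j'
  'a' (0) + 13 = 13 → 'n'
  'y' (24) + 13 = 11 → 'l'
Result = "jnl"


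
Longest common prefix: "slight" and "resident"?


Word 1: "slight"
Word 2: "resident"
Comparing from start:
  Pos 0: 's' != 'r' (stop)
LCP = "" (length 0)


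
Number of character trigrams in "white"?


Word: "white" (length 5)
Number of 3-grams = length - 3 + 1 = 5 - 3 + 1
= 3


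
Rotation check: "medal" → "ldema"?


Word: "medal", Candidate: "ldema"
Method: check if candidate is substring of word+word
"medalmedal" contains "ldema"? No
Is rotation = No


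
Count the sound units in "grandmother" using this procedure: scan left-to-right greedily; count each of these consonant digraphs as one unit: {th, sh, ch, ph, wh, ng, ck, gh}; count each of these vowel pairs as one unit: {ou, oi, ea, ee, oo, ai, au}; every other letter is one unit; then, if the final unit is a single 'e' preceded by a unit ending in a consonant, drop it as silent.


Word: "grandmother" (11 letters)
Left-to-right scan:
  (1) 'g' (letter)
  (2) 'r' (letter)
  (3) 'a' (letter)
  (4) 'n' (letter)
  (5) 'd' (letter)
  (6) 'm' (letter)
  (7) 'o' (letter)
  (8) 'th' (digraph)
  (9) 'e' (letter)
  (10) 'r' (letter)
Units from scan: 10
Sound units = 10 units


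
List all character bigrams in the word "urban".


Word: "urban" (length 5)
Number of bigrams = 5 - 2 + 1 = 4
  Position 0: "ur"
  Position 1: "rb"
  Position 2: "ba"
  Position 3: "an"
Bigrams = "ur", "rb", "ba", "an"


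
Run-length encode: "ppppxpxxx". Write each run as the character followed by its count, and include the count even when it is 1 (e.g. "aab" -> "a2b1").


String: "ppppxpxxx"
Scanning for consecutive runs:
  'p' x 4
  'x' x 1
  'p' x 1
  'x' x 3
RLE = "p4x1p1x3"


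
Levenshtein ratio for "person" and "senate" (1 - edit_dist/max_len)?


Word 1: "person" (length 6)
Word 2: "senate" (length 6)
One optimal edit sequence:
  1. substitute 'p' -> 's'  (+1)
  2. keep 'e'
  3. substitute 'r' -> 'n'  (+1)
  4. substitute 's' -> 'a'  (+1)
  5. substitute 'o' -> 't'  (+1)
  6. substitute 'n' -> 'e'  (+1)
Edit distance = 5
Max length = max(6, 6) = 6
Similarity = 1 - 5/6
= 0.1667


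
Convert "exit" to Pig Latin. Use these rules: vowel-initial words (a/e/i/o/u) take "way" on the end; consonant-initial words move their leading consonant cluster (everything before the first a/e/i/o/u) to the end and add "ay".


Word: "exit"
Starts with vowel → add 'way'
Pig Latin = "exitway"


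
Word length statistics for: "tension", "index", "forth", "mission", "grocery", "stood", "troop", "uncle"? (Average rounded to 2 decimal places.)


Lengths: "tension"=7, "index"=5, "forth"=5, "mission"=7, "grocery"=7, "stood"=5, "troop"=5, "uncle"=5
Sum = 46, Count = 8
Average = 46/8 = 5.75
= avg=5.75, min=5, max=7


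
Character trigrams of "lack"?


Word: "lack" (length 4)
Number of trigrams = 4 - 3 + 1 = 2
  Position 0: "lac"
  Position 1: "ack"
Trigrams = "lac", "ack"


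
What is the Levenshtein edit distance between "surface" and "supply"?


Word 1: "surface" (length 7)
Word 2: "supply" (length 6)
One optimal edit sequence (insert/delete/substitute each cost 1):
  1. keep 's'
  2. keep 'u'
  3. delete 'r'  (+1)
  4. substitute 'f' -> 'p'  (+1)
  5. substitute 'a' -> 'p'  (+1)
  6. substitute 'c' -> 'l'  (+1)
  7. substitute 'e' -> 'y'  (+1)
Total edit operations: 5
Edit distance = 5


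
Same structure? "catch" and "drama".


Pattern of "catch": [0, 1, 2, 0, 3]
Pattern of "drama": [0, 1, 2, 3, 2]
Patterns do not match
Same pattern = No


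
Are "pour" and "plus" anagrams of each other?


Word 1: "pour" → sorted: opru
Word 2: "plus" → sorted: lpsu
Same letters? opru != lpsu
Anagram = No


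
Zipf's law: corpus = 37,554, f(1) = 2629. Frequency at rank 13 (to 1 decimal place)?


Zipf's law: f(r) = f(1) / r
f(1) = 2629
f(13) = 2629 / 13
= 202.2 occurrences


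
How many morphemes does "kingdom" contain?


Word: "kingdom"
Morphemes: king / -dom
Each morpheme carries meaning
= 2 morphemes


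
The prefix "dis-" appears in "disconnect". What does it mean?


Prefix: dis-
Example: disconnect (dis- + connect)
Meaning = not / opposite


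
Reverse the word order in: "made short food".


Original: "made short food"
Words (1..n): made | short | food
Reversed (n..1): food | short | made
Result = "food short made"


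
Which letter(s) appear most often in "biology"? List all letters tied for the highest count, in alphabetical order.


Word: "biology"
Letter counts:
  'b': 1
  'g': 1
  'i': 1
  'l': 1
  'o': 2
  'y': 1
Maximum count = 2
Most frequent = 'o' (2 times each)


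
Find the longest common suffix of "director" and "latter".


Word 1: "director"
Word 2: "latter"
Comparing from end:
  Pos -1: 'r' == 'r'
  Pos -2: 'o' != 'e' (stop)
LCS = "r" (length 1)


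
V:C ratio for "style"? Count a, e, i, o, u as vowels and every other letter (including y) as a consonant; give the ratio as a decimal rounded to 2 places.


Word: "style"
Vowels (a,e,i,o,u): 1
Consonants: 4
Ratio = 1/4
= 0.25


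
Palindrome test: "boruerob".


Word: "boruerob"
Reversed: "boreurob"
Forward == Backward? boruerob != boreurob
Palindrome = No


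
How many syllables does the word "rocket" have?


Word: "rocket"
Syllable breakdown: rock · et
Counting: 2 parts
= 2 syllables


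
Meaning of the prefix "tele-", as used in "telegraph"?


Prefix: tele-
Example: telegraph (tele- + graph)
Meaning = distant


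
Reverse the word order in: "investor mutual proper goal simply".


Original: "investor mutual proper goal simply"
Words (1..n): investor | mutual | proper | goal | simply
Reversed (n..1): simply | goal | proper | mutual | investor
Result = "simply goal proper mutual investor"


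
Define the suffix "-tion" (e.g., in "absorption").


Suffix: -tion
Example: absorption = absorb + -tion, with a spelling change
Meaning = act or process


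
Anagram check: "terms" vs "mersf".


Word 1: "terms" → sorted: emrst
Word 2: "mersf" → sorted: efmrs
Same letters? emrst != efmrs
Anagram = No


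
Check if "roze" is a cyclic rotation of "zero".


Word: "zero", Candidate: "roze"
Method: check if candidate is substring of word+word
"zerozero" contains "roze"? Yes
Is rotation = Yes


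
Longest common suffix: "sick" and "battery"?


Word 1: "sick"
Word 2: "battery"
Comparing from end:
  Pos -1: 'k' != 'y' (stop)
LCS = "" (length 0)


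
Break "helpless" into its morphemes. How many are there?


Word: "helpless"
Morphemes: help | -less
Each morpheme carries meaning
= 2 morphemes


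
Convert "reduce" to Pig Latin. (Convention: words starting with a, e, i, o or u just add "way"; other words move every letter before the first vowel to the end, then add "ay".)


Word: "reduce"
Starts with consonant(s) → move to end, add 'ay'
Consonant cluster: "r"
Pig Latin = "educeray"


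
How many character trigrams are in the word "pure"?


Word: "pure" (length 4)
Number of 3-grams = length - 3 + 1 = 4 - 3 + 1
= 2


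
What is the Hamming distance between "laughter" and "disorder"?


Comparing character by character (same length = 8):
  Pos 0: 'l' vs 'd' !=
  Pos 1: 'a' vs 'i' !=
  Pos 2: 'u' vs 's' !=
  Pos 3: 'g' vs 'o' !=
  Pos 4: 'h' vs 'r' !=
  Pos 5: 't' vs 'd' !=
  Pos 6: 'e' vs 'e' =
  Pos 7: 'r' vs 'r' =
Hamming distance = 6


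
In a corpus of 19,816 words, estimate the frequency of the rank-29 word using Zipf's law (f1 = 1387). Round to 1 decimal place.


Zipf's law: f(r) = f(1) / r
f(1) = 1387
f(29) = 1387 / 29
= 47.8 occurrences


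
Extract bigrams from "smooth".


Word: "smooth" (length 6)
Number of bigrams = 6 - 2 + 1 = 5
  Position 0: "sm"
  Position 1: "mo"
  Position 2: "oo"
  Position 3: "ot"
  Position 4: "th"
Bigrams = "sm", "mo", "oo", "ot", "th"


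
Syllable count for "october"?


Word: "october"
Syllable breakdown: oc-to-ber
Counting: 3 parts
= 3 syllables


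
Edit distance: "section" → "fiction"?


Word 1: "section" (length 7)
Word 2: "fiction" (length 7)
One optimal edit sequence (insert/delete/substitute each cost 1):
  1. substitute 's' -> 'f'  (+1)
  2. substitute 'e' -> 'i'  (+1)
  3. keep 'c'
  4. keep 't'
  5. keep 'i'
  6. keep 'o'
  7. keep 'n'
Total edit operations: 2
Edit distance = 2


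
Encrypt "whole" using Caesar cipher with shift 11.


Word: "whole"
Shift: 11
Each letter → (letter + shift) mod 26:
  'w' (22) + 11 = 7 → 'h'
  'h' (7) + 11 = 18 → 's'
  'o' (14) + 11 = 25 → 'z'
  'l' (11) + 11 = 22 → 'w'
  'e' (4) + 11 = 15 → 'p'
Result = "hszwp"


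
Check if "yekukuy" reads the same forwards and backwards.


Word: "yekukuy"
Reversed: "yukukey"
Forward == Backward? yekukuy != yukukey
Palindrome = No


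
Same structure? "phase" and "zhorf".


Pattern of "phase": [0, 1, 2, 3, 4]
Pattern of "zhorf": [0, 1, 2, 3, 4]
Patterns match
Same pattern = Yes


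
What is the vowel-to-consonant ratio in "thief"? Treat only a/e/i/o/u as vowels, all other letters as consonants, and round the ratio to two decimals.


Word: "thief"
Vowels (a,e,i,o,u): 2
Consonants: 3
Ratio = 2/3
= 0.67


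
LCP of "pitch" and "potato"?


Word 1: "pitch"
Word 2: "potato"
Comparing from start:
  Pos 0: 'p' == 'p'
  Pos 1: 'i' != 'o' (stop)
LCP = "p" (length 1)


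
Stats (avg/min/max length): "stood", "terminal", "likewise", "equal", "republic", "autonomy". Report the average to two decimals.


Lengths: "stood"=5, "terminal"=8, "likewise"=8, "equal"=5, "republic"=8, "autonomy"=8
Sum = 42, Count = 6
Average = 42/6 = 7.00
= avg=7.00, min=5, max=8


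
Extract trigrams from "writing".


Word: "writing" (length 7)
Number of trigrams = 7 - 3 + 1 = 5
  Position 0: "wri"
  Position 1: "rit"
  Position 2: "iti"
  Position 3: "tin"
  Position 4: "ing"
Trigrams = "wri", "rit", "iti", "tin", "ing"


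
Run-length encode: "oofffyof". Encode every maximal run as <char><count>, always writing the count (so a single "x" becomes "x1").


String: "oofffyof"
Scanning for consecutive runs:
  'o' x 2
  'f' x 3
  'y' x 1
  'o' x 1
  'f' x 1
RLE = "o2f3y1o1f1"


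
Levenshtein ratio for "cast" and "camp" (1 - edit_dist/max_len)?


Word 1: "cast" (length 4)
Word 2: "camp" (length 4)
One optimal edit sequence:
  1. keep 'c'
  2. keep 'a'
  3. substitute 's' -> 'm'  (+1)
  4. substitute 't' -> 'p'  (+1)
Edit distance = 2
Max length = max(4, 4) = 4
Similarity = 1 - 2/4
= 0.5000


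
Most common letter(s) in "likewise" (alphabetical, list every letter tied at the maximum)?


Word: "likewise"
Letter counts:
  'e': 2
  'i': 2
  'k': 1
  'l': 1
  's': 1
  'w': 1
Maximum count = 2
Most frequent = 'e', 'i' (2 times each)


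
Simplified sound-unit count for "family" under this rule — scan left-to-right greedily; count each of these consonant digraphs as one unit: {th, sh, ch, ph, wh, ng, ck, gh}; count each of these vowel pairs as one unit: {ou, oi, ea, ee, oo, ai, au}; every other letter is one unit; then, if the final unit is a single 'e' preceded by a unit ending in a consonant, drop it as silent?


Word: "family" (6 letters)
Left-to-right scan:
  1. 'f' (letter)
  2. 'a' (letter)
  3. 'm' (letter)
  4. 'i' (letter)
  5. 'l' (letter)
  6. 'y' (letter)
Units from scan: 6
Sound units = 6 units


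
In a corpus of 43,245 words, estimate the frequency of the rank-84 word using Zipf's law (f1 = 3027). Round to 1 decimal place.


Zipf's law: f(r) = f(1) / r
f(1) = 3027
f(84) = 3027 / 84
= 36.0 occurrences


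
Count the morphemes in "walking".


Word: "walking"
Morphemes: walk / -ing
Each morpheme carries meaning
= 2 morphemes


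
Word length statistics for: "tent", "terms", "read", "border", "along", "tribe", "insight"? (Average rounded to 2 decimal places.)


Lengths: "tent"=4, "terms"=5, "read"=4, "border"=6, "along"=5, "tribe"=5, "insight"=7
Sum = 36, Count = 7
Average = 36/7 = 5.14
= avg=5.14, min=4, max=7


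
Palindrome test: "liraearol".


Word: "liraearol"
Reversed: "loraearil"
Forward == Backward? liraearol != loraearil
Palindrome = No


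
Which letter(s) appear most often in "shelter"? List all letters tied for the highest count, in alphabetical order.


Word: "shelter"
Letter counts:
  'e': 2
  'h': 1
  'l': 1
  'r': 1
  's': 1
  't': 1
Maximum count = 2
Most frequent = 'e' (2 times each)


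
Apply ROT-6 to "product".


Word: "product"
Shift: 6
Each letter → (letter + shift) mod 26:
  'p' (15) + 6 = 21 → 'v'
  'r' (17) + 6 = 23 → 'x'
  'o' (14) + 6 = 20 → 'u'
  'd' (3) + 6 = 9 → 'j'
  'u' (20) + 6 = 0 → 'a'
  'c' (2) + 6 = 8 → 'i'
  't' (19) + 6 = 25 → 'z'
Result = "vxujaiz"


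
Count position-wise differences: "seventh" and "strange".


Comparing character by character (same length = 7):
  Pos 0: 's' vs 's' =
  Pos 1: 'e' vs 't' !=
  Pos 2: 'v' vs 'r' !=
  Pos 3: 'e' vs 'a' !=
  Pos 4: 'n' vs 'n' =
  Pos 5: 't' vs 'g' !=
  Pos 6: 'h' vs 'e' !=
Hamming distance = 5


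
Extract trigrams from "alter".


Word: "alter" (length 5)
Number of trigrams = 5 - 3 + 1 = 3
  Position 0: "alt"
  Position 1: "lte"
  Position 2: "ter"
Trigrams = "alt", "lte", "ter"


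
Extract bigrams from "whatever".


Word: "whatever" (length 8)
Number of bigrams = 8 - 2 + 1 = 7
  Position 0: "wh"
  Position 1: "ha"
  Position 2: "at"
  Position 3: "te"
  Position 4: "ev"
  Position 5: "ve"
  Position 6: "er"
Bigrams = "wh", "ha", "at", "te", "ev", "ve", "er"


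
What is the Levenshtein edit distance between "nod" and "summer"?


Word 1: "nod" (length 3)
Word 2: "summer" (length 6)
One optimal edit sequence (insert/delete/substitute each cost 1):
  1. insert 's'  (+1)
  2. insert 'u'  (+1)
  3. insert 'm'  (+1)
  4. substitute 'n' -> 'm'  (+1)
  5. substitute 'o' -> 'e'  (+1)
  6. substitute 'd' -> 'r'  (+1)
Total edit operations: 6
Edit distance = 6


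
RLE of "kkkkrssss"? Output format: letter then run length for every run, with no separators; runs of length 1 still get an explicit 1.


String: "kkkkrssss"
Scanning for consecutive runs:
  'k' x 4
  'r' x 1
  's' x 4
RLE = "k4r1s4"


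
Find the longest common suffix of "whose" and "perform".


Word 1: "whose"
Word 2: "perform"
Comparing from end:
  Pos -1: 'e' != 'm' (stop)
LCS = "" (length 0)


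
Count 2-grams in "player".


Word: "player" (length 6)
Number of 2-grams = length - 2 + 1 = 6 - 2 + 1
= 5


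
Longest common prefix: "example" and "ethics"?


Word 1: "example"
Word 2: "ethics"
Comparing from start:
  Pos 0: 'e' == 'e'
  Pos 1: 'x' != 't' (stop)
LCP = "e" (length 1)


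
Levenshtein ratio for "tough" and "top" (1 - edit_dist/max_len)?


Word 1: "tough" (length 5)
Word 2: "top" (length 3)
One optimal edit sequence:
  1. keep 't'
  2. keep 'o'
  3. delete 'u'  (+1)
  4. delete 'g'  (+1)
  5. substitute 'h' -> 'p'  (+1)
Edit distance = 3
Max length = max(5, 3) = 5
Similarity = 1 - 3/5
= 0.4000


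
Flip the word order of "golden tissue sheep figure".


Original: "golden tissue sheep figure"
Words (1..n): golden | tissue | sheep | figure
Reversed (n..1): figure | sheep | tissue | golden
Result = "figure sheep tissue golden"


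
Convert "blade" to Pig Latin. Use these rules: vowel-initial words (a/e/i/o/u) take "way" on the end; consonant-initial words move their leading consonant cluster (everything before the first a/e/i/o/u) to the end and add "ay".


Word: "blade"
Starts with consonant(s) → move to end, add 'ay'
Consonant cluster: "bl"
Pig Latin = "adeblay"


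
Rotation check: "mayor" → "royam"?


Word: "mayor", Candidate: "royam"
Method: check if candidate is substring of word+word
"mayormayor" contains "royam"? No
Is rotation = No


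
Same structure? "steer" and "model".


Pattern of "steer": [0, 1, 2, 2, 3]
Pattern of "model": [0, 1, 2, 3, 4]
Patterns do not match
Same pattern = No


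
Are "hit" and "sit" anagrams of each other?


Word 1: "hit" → sorted: hit
Word 2: "sit" → sorted: ist
Same letters? hit != ist
Anagram = No
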